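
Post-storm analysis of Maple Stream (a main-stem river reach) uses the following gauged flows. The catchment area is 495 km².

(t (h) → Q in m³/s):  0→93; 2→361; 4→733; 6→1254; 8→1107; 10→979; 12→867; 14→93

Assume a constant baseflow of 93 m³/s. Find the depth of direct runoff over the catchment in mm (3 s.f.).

d ≈ 69.0 mm

Direct runoff: 0.0, 268.0, 640.0, 1161.0, 1014.0, 886.0, 774.0, 0.0 m³/s; ΣQ_DR = 4743 m³/s.
V = ΣQ_DR · Δt = 4743 × 7200 s = 3.415 × 10^7 m³.
Over A = 495 km², depth = V / A = 69.0 mm.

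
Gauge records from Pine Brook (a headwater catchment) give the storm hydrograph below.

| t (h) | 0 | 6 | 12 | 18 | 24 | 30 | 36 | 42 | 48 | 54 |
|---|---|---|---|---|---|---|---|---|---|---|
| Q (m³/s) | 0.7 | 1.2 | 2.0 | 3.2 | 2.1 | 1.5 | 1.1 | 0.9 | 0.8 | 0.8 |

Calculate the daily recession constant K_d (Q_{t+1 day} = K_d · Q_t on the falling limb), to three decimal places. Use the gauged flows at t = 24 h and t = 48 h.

K_d ≈ 0.381

Between t = 24 h and t = 48 h the flow falls from 2.1 to 0.8 m³/s over 4×6 h = 24 h.
Per-interval ratio K = (0.8/2.1)^(1/4) = 0.7856; K_d = K^(24/6) = 0.381.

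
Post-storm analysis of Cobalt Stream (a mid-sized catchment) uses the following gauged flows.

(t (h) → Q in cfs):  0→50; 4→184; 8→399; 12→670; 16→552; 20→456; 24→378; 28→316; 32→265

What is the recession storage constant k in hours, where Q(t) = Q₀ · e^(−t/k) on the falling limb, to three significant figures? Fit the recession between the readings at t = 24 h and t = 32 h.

k ≈ 22.5 h

On the falling limb, Q drops from 378 to 265 cfs between t = 24 h and t = 32 h (Δt = 8 h).
k = −Δt / ln(Q₂/Q₁) = −8 / ln(265/378) = 22.5 h.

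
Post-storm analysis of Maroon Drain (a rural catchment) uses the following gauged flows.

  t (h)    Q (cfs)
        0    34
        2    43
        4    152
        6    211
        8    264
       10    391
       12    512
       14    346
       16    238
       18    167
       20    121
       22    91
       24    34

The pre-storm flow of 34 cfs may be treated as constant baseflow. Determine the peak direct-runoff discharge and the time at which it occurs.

Q_p = 478.0 cfs at t = 12 h

Subtracting baseflow gives direct-runoff ordinates: 0.0, 9.0, 118.0, 177.0, 230.0, 357.0, 478.0, 312.0, 204.0, 133.0, 87.0, 57.0, 0.0 cfs.
The maximum is 478.0 cfs, occurring at the reading for t = 12 h.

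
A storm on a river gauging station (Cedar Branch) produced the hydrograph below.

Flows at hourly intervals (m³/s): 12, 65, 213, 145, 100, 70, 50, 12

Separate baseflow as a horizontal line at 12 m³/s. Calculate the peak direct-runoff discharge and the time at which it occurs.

Subtracting baseflow gives direct-runoff ordinates: 0.0, 53.0, 201.0, 133.0, 88.0, 58.0, 38.0, 0.0 m³/s.
The maximum is 201.0 m³/s, occurring at the reading for t = 2 h.

Q_p = 201.0 m³/s at t = 2 h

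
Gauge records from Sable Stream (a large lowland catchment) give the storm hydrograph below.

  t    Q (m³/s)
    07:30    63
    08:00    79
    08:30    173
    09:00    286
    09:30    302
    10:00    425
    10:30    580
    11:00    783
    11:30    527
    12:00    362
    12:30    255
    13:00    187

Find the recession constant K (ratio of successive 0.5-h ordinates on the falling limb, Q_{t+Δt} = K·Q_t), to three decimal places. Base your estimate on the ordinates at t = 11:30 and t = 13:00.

K ≈ 0.708

Using the recession-limb readings at t = 11:30 and t = 13:00: Q falls from 527 to 187 m³/s over 3 intervals.
K = (Q₂/Q₁)^(1/3) = (187/527)^(1/3) = 0.708.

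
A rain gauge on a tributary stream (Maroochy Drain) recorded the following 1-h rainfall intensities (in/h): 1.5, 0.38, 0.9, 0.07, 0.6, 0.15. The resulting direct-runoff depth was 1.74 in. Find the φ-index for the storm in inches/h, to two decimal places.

φ ≈ 0.42 in/h

Only the 3 blocks with intensity above φ contribute runoff: 1.5, 0.9, 0.6 in/h.
Σ(I−φ)·Δt = d  ⇒  (1.5+0.9+0.6 − 3φ)·1 = 1.74
φ = (3.000 − 1.74/1) / 3 = 0.42 in/h.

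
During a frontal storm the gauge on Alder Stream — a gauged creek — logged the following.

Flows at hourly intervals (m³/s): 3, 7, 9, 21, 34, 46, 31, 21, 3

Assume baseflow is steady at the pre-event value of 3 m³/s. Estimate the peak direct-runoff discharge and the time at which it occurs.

Q_p = 43.0 m³/s at t = 5 h

Subtracting baseflow gives direct-runoff ordinates: 0.0, 4.0, 6.0, 18.0, 31.0, 43.0, 28.0, 18.0, 0.0 m³/s.
The maximum is 43.0 m³/s, occurring at the reading for t = 5 h.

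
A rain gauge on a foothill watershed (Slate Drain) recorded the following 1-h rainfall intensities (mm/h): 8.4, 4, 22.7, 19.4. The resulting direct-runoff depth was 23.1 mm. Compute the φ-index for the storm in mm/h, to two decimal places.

φ ≈ 9.50 mm/h

Only the 2 blocks with intensity above φ contribute runoff: 22.7, 19.4 mm/h.
Σ(I−φ)·Δt = d  ⇒  (22.7+19.4 − 2φ)·1 = 23.1
φ = (42.10 − 23.1/1) / 2 = 9.50 mm/h.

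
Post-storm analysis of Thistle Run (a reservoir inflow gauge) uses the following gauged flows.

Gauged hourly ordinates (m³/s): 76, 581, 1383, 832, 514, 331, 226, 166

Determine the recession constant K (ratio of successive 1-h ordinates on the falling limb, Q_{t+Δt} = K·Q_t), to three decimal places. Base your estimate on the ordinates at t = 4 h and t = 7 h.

K ≈ 0.686

Using the recession-limb readings at t = 4 h and t = 7 h: Q falls from 514 to 166 m³/s over 3 intervals.
K = (Q₂/Q₁)^(1/3) = (166/514)^(1/3) = 0.686.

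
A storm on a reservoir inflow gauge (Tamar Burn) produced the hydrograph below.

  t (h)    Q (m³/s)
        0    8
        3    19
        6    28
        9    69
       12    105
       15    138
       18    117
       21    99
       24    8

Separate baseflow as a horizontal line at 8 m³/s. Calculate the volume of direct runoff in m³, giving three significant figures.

V ≈ 5.61 × 10^6 m³

Direct-runoff ordinates (Q − Q_b): 0.0, 11.0, 20.0, 61.0, 97.0, 130.0, 109.0, 91.0, 0.0 m³/s.
ΣQ_DR = 519.0 m³/s.
With Δt = 3 h = 10800 s, V = ΣQ_DR · Δt = 519.0 × 10800 = 5.61 × 10^6 m³.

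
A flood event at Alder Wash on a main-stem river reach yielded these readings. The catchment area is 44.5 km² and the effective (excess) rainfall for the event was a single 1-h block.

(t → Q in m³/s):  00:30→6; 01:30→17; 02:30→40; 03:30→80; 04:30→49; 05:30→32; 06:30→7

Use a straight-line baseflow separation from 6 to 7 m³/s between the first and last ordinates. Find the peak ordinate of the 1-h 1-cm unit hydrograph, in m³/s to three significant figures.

U_p ≈ 49.0 m³/s

Direct runoff: 0.00, 10.83, 33.67, 73.50, 42.33, 25.17, 0.00 m³/s; ΣQ_DR = 185.5 m³/s, peak = 73.50 m³/s.
Runoff depth d = ΣQ_DR·Δt / A = 185.5 × 3600 / (44.5 km²) = 15.01 mm.
The 1-cm UH is the DRH scaled by (10 mm)/d, so U_p = 73.50 × 10/15.01 = 49.0 m³/s.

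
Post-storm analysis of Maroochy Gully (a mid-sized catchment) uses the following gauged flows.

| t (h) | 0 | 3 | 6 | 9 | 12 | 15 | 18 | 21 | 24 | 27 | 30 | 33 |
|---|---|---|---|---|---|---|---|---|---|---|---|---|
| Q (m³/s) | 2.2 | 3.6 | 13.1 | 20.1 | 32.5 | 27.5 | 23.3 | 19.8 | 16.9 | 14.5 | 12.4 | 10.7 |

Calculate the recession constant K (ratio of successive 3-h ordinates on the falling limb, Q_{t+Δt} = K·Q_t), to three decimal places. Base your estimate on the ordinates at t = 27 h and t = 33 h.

Using the recession-limb readings at t = 27 h and t = 33 h: Q falls from 14.5 to 10.7 m³/s over 2 intervals.
K = (Q₂/Q₁)^(1/2) = (10.7/14.5)^(1/2) = 0.859.

K ≈ 0.859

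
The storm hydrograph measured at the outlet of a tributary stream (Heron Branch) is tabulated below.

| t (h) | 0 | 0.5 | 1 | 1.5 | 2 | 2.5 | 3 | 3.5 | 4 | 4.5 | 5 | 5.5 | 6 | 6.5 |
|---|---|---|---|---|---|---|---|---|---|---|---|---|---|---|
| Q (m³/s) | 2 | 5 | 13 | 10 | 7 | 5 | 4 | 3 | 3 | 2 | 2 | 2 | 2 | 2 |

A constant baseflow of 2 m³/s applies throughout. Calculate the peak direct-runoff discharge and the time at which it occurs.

Q_p = 11.0 m³/s at t = 1 h

Subtracting baseflow gives direct-runoff ordinates: 0.0, 3.0, 11.0, 8.0, 5.0, 3.0, 2.0, 1.0, 1.0, 0.0, 0.0, 0.0, 0.0, 0.0 m³/s.
The maximum is 11.0 m³/s, occurring at the reading for t = 1 h.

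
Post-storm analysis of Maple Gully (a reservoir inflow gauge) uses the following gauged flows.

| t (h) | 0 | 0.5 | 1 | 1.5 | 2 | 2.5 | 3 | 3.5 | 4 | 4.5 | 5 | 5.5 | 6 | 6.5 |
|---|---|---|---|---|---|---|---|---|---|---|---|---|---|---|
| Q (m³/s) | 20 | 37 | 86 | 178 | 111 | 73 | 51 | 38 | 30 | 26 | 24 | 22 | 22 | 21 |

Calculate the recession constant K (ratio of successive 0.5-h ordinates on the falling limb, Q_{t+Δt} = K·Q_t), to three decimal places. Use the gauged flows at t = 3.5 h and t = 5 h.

Using the recession-limb readings at t = 3.5 h and t = 5 h: Q falls from 38 to 24 m³/s over 3 intervals.
K = (Q₂/Q₁)^(1/3) = (24/38)^(1/3) = 0.858.

K ≈ 0.858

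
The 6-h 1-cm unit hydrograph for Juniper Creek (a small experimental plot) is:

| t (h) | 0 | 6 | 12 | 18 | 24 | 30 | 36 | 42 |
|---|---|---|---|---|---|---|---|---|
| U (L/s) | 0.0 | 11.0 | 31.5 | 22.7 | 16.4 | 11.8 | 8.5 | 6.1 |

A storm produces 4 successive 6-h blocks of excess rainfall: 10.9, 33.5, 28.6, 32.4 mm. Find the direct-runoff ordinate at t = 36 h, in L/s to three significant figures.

By discrete convolution, Q_j = Σ (P_i / 10 mm) · U_{j−i}.
At t = 36 h (j=6): Q = (10.9/10)·8.5 + (33.5/10)·11.8 + (28.6/10)·16.4 + (32.4/10)·22.7 = 169 L/s.

Q ≈ 169 L/s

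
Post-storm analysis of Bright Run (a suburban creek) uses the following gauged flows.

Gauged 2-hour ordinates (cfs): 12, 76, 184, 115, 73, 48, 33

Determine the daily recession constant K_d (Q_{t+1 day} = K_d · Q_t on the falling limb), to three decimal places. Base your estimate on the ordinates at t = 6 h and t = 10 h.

Between t = 6 h and t = 10 h the flow falls from 115 to 48 cfs over 2×2 h = 4 h.
Per-interval ratio K = (48/115)^(1/2) = 0.6461; K_d = K^(24/2) = 0.005.

K_d ≈ 0.005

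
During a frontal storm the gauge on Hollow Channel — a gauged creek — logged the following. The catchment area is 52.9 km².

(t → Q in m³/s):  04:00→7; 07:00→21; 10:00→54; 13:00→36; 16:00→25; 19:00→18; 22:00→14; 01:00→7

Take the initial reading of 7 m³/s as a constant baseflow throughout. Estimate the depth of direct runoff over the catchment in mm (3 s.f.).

Direct runoff: 0.0, 14.0, 47.0, 29.0, 18.0, 11.0, 7.0, 0.0 m³/s; ΣQ_DR = 126.0 m³/s.
V = ΣQ_DR · Δt = 126.0 × 10800 s = 1.361 × 10^6 m³.
Over A = 52.9 km², depth = V / A = 25.7 mm.

d ≈ 25.7 mm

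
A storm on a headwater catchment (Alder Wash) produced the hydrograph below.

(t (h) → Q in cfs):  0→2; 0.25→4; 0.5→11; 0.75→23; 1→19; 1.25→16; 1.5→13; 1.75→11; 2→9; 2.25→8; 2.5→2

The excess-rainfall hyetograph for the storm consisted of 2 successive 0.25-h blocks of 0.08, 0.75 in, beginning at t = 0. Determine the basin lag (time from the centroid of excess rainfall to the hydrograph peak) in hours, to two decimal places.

Centroid of excess rainfall: t_c = Σ P_i·t̄_i / ΣP_i = 0.3509 h (block centres at 0.125, 0.375 h).
Hydrograph peak occurs at t = 0.75 h, so basin lag t_L = 0.75 − 0.3509 = 0.40 h.

t_L ≈ 0.40 h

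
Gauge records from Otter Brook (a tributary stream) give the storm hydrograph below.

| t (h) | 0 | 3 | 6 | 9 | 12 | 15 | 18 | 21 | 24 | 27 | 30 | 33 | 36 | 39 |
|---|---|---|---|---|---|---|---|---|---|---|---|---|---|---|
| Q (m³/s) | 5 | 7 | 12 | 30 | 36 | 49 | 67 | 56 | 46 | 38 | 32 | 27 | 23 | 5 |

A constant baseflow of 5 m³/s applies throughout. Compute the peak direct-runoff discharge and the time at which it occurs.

Subtracting baseflow gives direct-runoff ordinates: 0.0, 2.0, 7.0, 25.0, 31.0, 44.0, 62.0, 51.0, 41.0, 33.0, 27.0, 22.0, 18.0, 0.0 m³/s.
The maximum is 62.0 m³/s, occurring at the reading for t = 18 h.

Q_p = 62.0 m³/s at t = 18 h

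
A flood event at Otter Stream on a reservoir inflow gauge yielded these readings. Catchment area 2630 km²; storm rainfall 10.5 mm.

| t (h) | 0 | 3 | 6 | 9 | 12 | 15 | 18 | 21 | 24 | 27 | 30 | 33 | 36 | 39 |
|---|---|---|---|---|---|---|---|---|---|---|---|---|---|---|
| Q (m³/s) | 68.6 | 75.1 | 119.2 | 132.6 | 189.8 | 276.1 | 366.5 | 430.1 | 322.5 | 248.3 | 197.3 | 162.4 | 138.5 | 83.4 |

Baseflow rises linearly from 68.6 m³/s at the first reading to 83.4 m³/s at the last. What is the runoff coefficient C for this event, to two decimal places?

ΣQ_DR = 1746 m³/s; V = ΣQ_DR·Δt = 1.886 × 10^7 m³.
Runoff depth d = V / A = 7.172 mm.
C = d / P = 7.172 / 10.5 = 0.68.

C ≈ 0.68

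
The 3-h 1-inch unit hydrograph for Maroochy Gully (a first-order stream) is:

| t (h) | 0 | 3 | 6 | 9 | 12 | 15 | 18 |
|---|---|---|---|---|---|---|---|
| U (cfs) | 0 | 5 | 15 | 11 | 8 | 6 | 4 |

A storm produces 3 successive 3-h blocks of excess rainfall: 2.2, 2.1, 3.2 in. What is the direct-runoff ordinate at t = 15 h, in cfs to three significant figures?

By discrete convolution, Q_j = Σ (P_i / 1 in) · U_{j−i}.
At t = 15 h (j=5): Q = (2.2/1)·6 + (2.1/1)·8 + (3.2/1)·11 = 65.2 cfs.

Q ≈ 65.2 cfs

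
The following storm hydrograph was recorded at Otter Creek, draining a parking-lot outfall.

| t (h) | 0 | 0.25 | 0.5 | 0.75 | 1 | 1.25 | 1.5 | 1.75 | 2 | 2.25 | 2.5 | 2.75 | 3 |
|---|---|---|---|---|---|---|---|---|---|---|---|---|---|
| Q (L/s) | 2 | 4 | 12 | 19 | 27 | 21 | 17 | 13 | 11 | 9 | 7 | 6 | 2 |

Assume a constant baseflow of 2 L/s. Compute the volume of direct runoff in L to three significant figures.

Direct-runoff ordinates (Q − Q_b): 0.0, 2.0, 10.0, 17.0, 25.0, 19.0, 15.0, 11.0, 9.0, 7.0, 5.0, 4.0, 0.0 L/s.
ΣQ_DR = 124.0 L/s.
With Δt = 0.25 h = 900 s, V = ΣQ_DR · Δt = 124.0 × 900 = 1.12 × 10^5 L.

V ≈ 1.12 × 10^5 L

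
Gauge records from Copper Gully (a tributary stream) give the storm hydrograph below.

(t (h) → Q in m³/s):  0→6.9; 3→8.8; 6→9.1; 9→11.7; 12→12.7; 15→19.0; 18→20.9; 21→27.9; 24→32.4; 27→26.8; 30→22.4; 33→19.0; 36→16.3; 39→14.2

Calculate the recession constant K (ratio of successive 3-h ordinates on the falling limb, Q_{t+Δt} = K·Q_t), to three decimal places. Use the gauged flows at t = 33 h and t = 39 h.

Using the recession-limb readings at t = 33 h and t = 39 h: Q falls from 19.0 to 14.2 m³/s over 2 intervals.
K = (Q₂/Q₁)^(1/2) = (14.2/19.0)^(1/2) = 0.865.

K ≈ 0.865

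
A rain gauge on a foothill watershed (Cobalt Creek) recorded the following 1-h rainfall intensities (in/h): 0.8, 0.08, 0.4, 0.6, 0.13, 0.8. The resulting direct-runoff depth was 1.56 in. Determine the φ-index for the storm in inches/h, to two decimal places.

Only the 4 blocks with intensity above φ contribute runoff: 0.8, 0.4, 0.6, 0.8 in/h.
Σ(I−φ)·Δt = d  ⇒  (0.8+0.4+0.6+0.8 − 4φ)·1 = 1.56
φ = (2.600 − 1.56/1) / 4 = 0.26 in/h.

φ ≈ 0.26 in/h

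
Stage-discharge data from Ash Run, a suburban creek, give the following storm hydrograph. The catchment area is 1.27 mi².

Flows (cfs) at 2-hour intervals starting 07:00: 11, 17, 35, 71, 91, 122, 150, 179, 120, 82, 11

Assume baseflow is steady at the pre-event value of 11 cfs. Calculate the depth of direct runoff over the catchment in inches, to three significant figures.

Direct runoff: 0.0, 6.0, 24.0, 60.0, 80.0, 111.0, 139.0, 168.0, 109.0, 71.0, 0.0 cfs; ΣQ_DR = 768.0 cfs.
V = ΣQ_DR · Δt = 768.0 × 7200 s = 5.530 × 10^6 ft³.
Over A = 1.27 mi², depth = V / A = 1.87 in.

d ≈ 1.87 in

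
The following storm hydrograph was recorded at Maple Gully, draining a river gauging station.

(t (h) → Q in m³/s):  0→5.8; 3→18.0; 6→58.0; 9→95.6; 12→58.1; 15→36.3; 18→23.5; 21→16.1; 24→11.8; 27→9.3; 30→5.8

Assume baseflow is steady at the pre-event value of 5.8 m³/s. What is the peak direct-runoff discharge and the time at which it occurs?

Subtracting baseflow gives direct-runoff ordinates: 0.0, 12.2, 52.2, 89.8, 52.3, 30.5, 17.7, 10.3, 6.0, 3.5, 0.0 m³/s.
The maximum is 89.8 m³/s, occurring at the reading for t = 9 h.

Q_p = 89.8 m³/s at t = 9 h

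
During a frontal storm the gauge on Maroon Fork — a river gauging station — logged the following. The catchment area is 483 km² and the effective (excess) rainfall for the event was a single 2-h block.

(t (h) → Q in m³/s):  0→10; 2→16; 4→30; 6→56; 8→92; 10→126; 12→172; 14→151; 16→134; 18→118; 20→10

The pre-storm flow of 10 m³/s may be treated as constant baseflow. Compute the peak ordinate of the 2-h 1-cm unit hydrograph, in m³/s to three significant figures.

Direct runoff: 0.0, 6.0, 20.0, 46.0, 82.0, 116.0, 162.0, 141.0, 124.0, 108.0, 0.0 m³/s; ΣQ_DR = 805.0 m³/s, peak = 162.0 m³/s.
Runoff depth d = ΣQ_DR·Δt / A = 805.0 × 7200 / (483 km²) = 12.00 mm.
The 1-cm UH is the DRH scaled by (10 mm)/d, so U_p = 162.0 × 10/12.00 = 135 m³/s.

U_p ≈ 135 m³/s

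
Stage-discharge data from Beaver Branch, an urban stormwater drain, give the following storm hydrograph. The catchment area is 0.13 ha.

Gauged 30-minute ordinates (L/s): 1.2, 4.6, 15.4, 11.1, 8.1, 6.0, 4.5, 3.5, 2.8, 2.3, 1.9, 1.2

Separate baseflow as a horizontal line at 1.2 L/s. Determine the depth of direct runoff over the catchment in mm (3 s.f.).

Direct runoff: 0.0, 3.4, 14.2, 9.9, 6.9, 4.8, 3.3, 2.3, 1.6, 1.1, 0.7, 0.0 L/s; ΣQ_DR = 48.20 L/s.
V = ΣQ_DR · Δt = 48.20 × 1800 s = 86760 L.
Over A = 0.13 ha, depth = V / A = 66.7 mm.

d ≈ 66.7 mm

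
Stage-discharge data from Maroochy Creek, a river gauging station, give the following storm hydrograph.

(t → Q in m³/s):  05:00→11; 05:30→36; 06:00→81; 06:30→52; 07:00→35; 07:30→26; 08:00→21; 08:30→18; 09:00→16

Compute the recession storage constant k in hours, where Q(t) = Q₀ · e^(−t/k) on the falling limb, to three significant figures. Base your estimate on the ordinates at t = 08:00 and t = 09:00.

k ≈ 3.68 h

On the falling limb, Q drops from 21 to 16 m³/s between t = 08:00 and t = 09:00 (Δt = 1 h).
k = −Δt / ln(Q₂/Q₁) = −1 / ln(16/21) = 3.68 h.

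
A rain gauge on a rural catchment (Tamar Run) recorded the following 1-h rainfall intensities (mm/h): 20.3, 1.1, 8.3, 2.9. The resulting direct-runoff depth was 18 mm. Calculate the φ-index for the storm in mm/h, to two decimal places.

Only the 2 blocks with intensity above φ contribute runoff: 20.3, 8.3 mm/h.
Σ(I−φ)·Δt = d  ⇒  (20.3+8.3 − 2φ)·1 = 18
φ = (28.60 − 18/1) / 2 = 5.30 mm/h.

φ ≈ 5.30 mm/h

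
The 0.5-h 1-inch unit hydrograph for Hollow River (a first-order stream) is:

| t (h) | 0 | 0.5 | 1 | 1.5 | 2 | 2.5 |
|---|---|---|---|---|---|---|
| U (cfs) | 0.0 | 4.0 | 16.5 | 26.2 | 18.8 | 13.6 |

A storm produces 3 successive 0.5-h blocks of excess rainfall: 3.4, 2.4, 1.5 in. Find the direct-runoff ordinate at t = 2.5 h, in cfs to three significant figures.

By discrete convolution, Q_j = Σ (P_i / 1 in) · U_{j−i}.
At t = 2.5 h (j=5): Q = (3.4/1)·13.6 + (2.4/1)·18.8 + (1.5/1)·26.2 = 131 cfs.

Q ≈ 131 cfs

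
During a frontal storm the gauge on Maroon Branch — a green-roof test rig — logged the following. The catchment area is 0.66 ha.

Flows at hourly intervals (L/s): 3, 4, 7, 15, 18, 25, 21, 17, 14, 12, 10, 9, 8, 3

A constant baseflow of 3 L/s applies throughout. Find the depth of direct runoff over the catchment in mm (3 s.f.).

d ≈ 67.6 mm

Direct runoff: 0.0, 1.0, 4.0, 12.0, 15.0, 22.0, 18.0, 14.0, 11.0, 9.0, 7.0, 6.0, 5.0, 0.0 L/s; ΣQ_DR = 124.0 L/s.
V = ΣQ_DR · Δt = 124.0 × 3600 s = 4.464 × 10^5 L.
Over A = 0.66 ha, depth = V / A = 67.6 mm.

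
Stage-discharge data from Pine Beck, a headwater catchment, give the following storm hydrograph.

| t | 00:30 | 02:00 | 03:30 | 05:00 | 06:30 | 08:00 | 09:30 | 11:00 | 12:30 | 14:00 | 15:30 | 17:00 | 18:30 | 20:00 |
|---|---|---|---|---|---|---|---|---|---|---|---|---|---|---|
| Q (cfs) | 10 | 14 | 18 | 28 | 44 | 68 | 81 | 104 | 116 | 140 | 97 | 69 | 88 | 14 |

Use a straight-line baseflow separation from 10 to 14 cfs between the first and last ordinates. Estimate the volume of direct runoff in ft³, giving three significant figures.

V ≈ 3.90 × 10^6 ft³

Direct-runoff ordinates (Q − Q_b): 0.00, 3.69, 7.38, 17.08, 32.77, 56.46, 69.15, 91.85, 103.54, 127.23, 83.92, 55.62, 74.31, 0.00 cfs.
ΣQ_DR = 723.0 cfs.
With Δt = 1.5 h = 5400 s, V = ΣQ_DR · Δt = 723.0 × 5400 = 3.90 × 10^6 ft³.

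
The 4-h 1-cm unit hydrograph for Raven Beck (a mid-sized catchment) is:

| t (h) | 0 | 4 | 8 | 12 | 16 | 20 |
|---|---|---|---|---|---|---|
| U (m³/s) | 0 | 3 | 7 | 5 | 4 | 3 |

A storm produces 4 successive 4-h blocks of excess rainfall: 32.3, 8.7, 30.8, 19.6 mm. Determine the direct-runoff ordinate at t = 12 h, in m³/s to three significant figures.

By discrete convolution, Q_j = Σ (P_i / 10 mm) · U_{j−i}.
At t = 12 h (j=3): Q = (32.3/10)·5 + (8.7/10)·7 + (30.8/10)·3 + (19.6/10)·0 = 31.5 m³/s.

Q ≈ 31.5 m³/s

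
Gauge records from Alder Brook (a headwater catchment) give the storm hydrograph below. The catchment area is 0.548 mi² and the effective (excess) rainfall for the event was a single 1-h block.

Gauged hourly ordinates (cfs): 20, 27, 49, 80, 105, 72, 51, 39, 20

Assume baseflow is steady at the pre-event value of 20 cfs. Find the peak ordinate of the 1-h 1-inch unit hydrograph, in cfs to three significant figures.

U_p ≈ 106 cfs

Direct runoff: 0.0, 7.0, 29.0, 60.0, 85.0, 52.0, 31.0, 19.0, 0.0 cfs; ΣQ_DR = 283.0 cfs, peak = 85.0 cfs.
Runoff depth d = ΣQ_DR·Δt / A = 283.0 × 3600 / (0.548 mi²) = 0.8002 in.
The 1-inch UH is the DRH scaled by (1 in)/d, so U_p = 85.0 × 1/0.8002 = 106 cfs.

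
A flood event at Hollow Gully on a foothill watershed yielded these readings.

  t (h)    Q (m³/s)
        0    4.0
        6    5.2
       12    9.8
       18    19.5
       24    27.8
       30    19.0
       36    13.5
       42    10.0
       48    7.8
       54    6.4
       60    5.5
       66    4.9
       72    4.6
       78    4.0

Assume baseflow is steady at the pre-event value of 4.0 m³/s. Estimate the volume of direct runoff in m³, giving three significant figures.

Direct-runoff ordinates (Q − Q_b): 0.0, 1.2, 5.8, 15.5, 23.8, 15.0, 9.5, 6.0, 3.8, 2.4, 1.5, 0.9, 0.6, 0.0 m³/s.
ΣQ_DR = 86.00 m³/s.
With Δt = 6 h = 21600 s, V = ΣQ_DR · Δt = 86.00 × 21600 = 1.86 × 10^6 m³.

V ≈ 1.86 × 10^6 m³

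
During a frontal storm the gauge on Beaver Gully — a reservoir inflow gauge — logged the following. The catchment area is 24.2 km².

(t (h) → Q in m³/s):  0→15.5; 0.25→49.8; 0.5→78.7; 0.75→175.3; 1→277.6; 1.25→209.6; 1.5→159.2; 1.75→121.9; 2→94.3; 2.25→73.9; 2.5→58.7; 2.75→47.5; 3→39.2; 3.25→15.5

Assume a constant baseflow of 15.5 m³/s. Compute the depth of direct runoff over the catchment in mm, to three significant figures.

Direct runoff: 0.0, 34.3, 63.2, 159.8, 262.1, 194.1, 143.7, 106.4, 78.8, 58.4, 43.2, 32.0, 23.7, 0.0 m³/s; ΣQ_DR = 1200 m³/s.
V = ΣQ_DR · Δt = 1200 × 900 s = 1.080 × 10^6 m³.
Over A = 24.2 km², depth = V / A = 44.6 mm.

d ≈ 44.6 mm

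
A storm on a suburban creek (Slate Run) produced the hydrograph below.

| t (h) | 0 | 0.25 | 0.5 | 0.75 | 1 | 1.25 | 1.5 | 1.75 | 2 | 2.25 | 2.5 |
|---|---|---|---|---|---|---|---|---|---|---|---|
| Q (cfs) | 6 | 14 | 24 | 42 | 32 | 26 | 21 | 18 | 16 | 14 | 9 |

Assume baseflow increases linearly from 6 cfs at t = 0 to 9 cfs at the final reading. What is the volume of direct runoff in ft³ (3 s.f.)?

Direct-runoff ordinates (Q − Q_b): 0.00, 7.70, 17.40, 35.10, 24.80, 18.50, 13.20, 9.90, 7.60, 5.30, 0.00 cfs.
ΣQ_DR = 139.5 cfs.
With Δt = 0.25 h = 900 s, V = ΣQ_DR · Δt = 139.5 × 900 = 1.26 × 10^5 ft³.

V ≈ 1.26 × 10^5 ft³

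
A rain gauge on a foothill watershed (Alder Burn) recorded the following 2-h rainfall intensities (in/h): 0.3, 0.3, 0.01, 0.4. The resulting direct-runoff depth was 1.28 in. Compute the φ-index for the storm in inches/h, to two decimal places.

Only the 3 blocks with intensity above φ contribute runoff: 0.3, 0.3, 0.4 in/h.
Σ(I−φ)·Δt = d  ⇒  (0.3+0.3+0.4 − 3φ)·2 = 1.28
φ = (1.000 − 1.28/2) / 3 = 0.12 in/h.

φ ≈ 0.12 in/h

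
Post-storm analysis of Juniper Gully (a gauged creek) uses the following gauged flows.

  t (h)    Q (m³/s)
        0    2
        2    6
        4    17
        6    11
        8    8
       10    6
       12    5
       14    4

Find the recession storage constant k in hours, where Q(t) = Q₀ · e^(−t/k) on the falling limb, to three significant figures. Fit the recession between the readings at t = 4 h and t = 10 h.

On the falling limb, Q drops from 17 to 6 m³/s between t = 4 h and t = 10 h (Δt = 6 h).
k = −Δt / ln(Q₂/Q₁) = −6 / ln(6/17) = 5.76 h.

k ≈ 5.76 h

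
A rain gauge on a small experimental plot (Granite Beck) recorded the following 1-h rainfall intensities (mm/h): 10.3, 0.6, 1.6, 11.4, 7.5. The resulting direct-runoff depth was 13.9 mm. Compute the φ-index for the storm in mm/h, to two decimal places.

φ ≈ 5.10 mm/h

Only the 3 blocks with intensity above φ contribute runoff: 10.3, 11.4, 7.5 mm/h.
Σ(I−φ)·Δt = d  ⇒  (10.3+11.4+7.5 − 3φ)·1 = 13.9
φ = (29.20 − 13.9/1) / 3 = 5.10 mm/h.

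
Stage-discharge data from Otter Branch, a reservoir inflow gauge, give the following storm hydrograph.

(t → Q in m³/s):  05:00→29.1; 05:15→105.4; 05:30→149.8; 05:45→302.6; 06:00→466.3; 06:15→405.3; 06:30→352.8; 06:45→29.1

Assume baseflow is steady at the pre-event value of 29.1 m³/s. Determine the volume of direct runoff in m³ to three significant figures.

Direct-runoff ordinates (Q − Q_b): 0.0, 76.3, 120.7, 273.5, 437.2, 376.2, 323.7, 0.0 m³/s.
ΣQ_DR = 1608 m³/s.
With Δt = 0.25 h = 900 s, V = ΣQ_DR · Δt = 1608 × 900 = 1.45 × 10^6 m³.

V ≈ 1.45 × 10^6 m³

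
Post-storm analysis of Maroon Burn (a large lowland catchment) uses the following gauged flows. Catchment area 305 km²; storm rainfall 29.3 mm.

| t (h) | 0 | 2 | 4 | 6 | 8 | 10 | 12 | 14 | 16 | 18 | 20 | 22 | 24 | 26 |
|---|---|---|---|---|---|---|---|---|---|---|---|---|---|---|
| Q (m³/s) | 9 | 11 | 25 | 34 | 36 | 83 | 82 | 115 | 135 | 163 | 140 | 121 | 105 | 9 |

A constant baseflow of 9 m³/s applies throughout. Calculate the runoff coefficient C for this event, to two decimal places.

ΣQ_DR = 942.0 m³/s; V = ΣQ_DR·Δt = 6.782 × 10^6 m³.
Runoff depth d = V / A = 22.24 mm.
C = d / P = 22.24 / 29.3 = 0.76.

C ≈ 0.76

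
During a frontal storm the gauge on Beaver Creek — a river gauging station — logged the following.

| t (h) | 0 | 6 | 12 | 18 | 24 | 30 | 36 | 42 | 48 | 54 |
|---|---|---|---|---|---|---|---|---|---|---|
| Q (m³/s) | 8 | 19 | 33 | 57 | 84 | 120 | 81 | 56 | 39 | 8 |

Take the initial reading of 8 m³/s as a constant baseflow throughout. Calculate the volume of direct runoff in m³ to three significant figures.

Direct-runoff ordinates (Q − Q_b): 0.0, 11.0, 25.0, 49.0, 76.0, 112.0, 73.0, 48.0, 31.0, 0.0 m³/s.
ΣQ_DR = 425.0 m³/s.
With Δt = 6 h = 21600 s, V = ΣQ_DR · Δt = 425.0 × 21600 = 9.18 × 10^6 m³.

V ≈ 9.18 × 10^6 m³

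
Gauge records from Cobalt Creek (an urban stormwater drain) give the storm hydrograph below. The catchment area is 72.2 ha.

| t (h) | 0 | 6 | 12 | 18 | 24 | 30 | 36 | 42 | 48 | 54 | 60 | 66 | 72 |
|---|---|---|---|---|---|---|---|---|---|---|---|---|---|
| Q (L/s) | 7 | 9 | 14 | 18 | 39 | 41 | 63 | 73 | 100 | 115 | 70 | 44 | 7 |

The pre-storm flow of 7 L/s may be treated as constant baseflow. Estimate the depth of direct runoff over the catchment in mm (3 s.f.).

d ≈ 15.2 mm

Direct runoff: 0.0, 2.0, 7.0, 11.0, 32.0, 34.0, 56.0, 66.0, 93.0, 108.0, 63.0, 37.0, 0.0 L/s; ΣQ_DR = 509.0 L/s.
V = ΣQ_DR · Δt = 509.0 × 21600 s = 1.099 × 10^7 L.
Over A = 72.2 ha, depth = V / A = 15.2 mm.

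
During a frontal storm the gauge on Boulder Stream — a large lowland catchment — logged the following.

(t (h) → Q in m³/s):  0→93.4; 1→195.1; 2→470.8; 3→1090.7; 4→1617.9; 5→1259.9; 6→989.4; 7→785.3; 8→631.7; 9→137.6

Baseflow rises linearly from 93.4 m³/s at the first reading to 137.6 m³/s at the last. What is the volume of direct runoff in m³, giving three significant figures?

V ≈ 2.20 × 10^7 m³

Direct-runoff ordinates (Q − Q_b): 0.00, 96.79, 367.58, 982.57, 1504.86, 1141.94, 866.53, 657.52, 499.01, 0.00 m³/s.
ΣQ_DR = 6117 m³/s.
With Δt = 1 h = 3600 s, V = ΣQ_DR · Δt = 6117 × 3600 = 2.20 × 10^7 m³.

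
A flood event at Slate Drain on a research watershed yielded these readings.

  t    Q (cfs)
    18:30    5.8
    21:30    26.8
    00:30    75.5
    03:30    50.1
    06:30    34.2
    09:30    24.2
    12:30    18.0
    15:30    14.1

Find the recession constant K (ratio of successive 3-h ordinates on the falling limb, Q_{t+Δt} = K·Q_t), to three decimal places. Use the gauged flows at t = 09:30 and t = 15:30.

K ≈ 0.763

Using the recession-limb readings at t = 09:30 and t = 15:30: Q falls from 24.2 to 14.1 cfs over 2 intervals.
K = (Q₂/Q₁)^(1/2) = (14.1/24.2)^(1/2) = 0.763.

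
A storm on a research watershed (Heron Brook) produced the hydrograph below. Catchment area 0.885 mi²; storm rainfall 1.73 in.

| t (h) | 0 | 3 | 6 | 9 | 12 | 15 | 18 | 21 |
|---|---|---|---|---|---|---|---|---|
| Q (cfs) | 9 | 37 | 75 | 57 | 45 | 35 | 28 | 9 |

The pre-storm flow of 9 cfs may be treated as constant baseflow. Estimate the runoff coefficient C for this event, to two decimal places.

C ≈ 0.68

ΣQ_DR = 223.0 cfs; V = ΣQ_DR·Δt = 2.408 × 10^6 ft³.
Runoff depth d = V / A = 1.171 in.
C = d / P = 1.171 / 1.73 = 0.68.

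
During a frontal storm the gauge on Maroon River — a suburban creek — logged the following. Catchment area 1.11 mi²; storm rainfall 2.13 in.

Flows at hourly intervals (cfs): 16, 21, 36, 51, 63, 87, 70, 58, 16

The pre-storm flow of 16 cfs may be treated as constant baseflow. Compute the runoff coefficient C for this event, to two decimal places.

C ≈ 0.18

ΣQ_DR = 274.0 cfs; V = ΣQ_DR·Δt = 9.864 × 10^5 ft³.
Runoff depth d = V / A = 0.3825 in.
C = d / P = 0.3825 / 2.13 = 0.18.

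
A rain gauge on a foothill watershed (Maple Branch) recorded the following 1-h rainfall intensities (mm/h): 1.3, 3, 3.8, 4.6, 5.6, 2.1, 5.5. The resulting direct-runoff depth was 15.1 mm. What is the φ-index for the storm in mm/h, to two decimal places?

Only the 6 blocks with intensity above φ contribute runoff: 3, 3.8, 4.6, 5.6, 2.1, 5.5 mm/h.
Σ(I−φ)·Δt = d  ⇒  (3+3.8+4.6+5.6+2.1+5.5 − 6φ)·1 = 15.1
φ = (24.60 − 15.1/1) / 6 = 1.58 mm/h.

φ ≈ 1.58 mm/h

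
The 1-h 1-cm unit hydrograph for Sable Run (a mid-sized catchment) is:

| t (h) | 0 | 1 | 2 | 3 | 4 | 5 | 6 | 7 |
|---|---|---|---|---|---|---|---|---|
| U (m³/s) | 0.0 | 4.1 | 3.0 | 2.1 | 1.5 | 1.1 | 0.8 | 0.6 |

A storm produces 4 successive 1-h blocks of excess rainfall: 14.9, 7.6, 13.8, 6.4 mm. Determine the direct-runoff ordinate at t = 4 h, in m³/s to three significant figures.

Q ≈ 10.6 m³/s

By discrete convolution, Q_j = Σ (P_i / 10 mm) · U_{j−i}.
At t = 4 h (j=4): Q = (14.9/10)·1.5 + (7.6/10)·2.1 + (13.8/10)·3.0 + (6.4/10)·4.1 = 10.6 m³/s.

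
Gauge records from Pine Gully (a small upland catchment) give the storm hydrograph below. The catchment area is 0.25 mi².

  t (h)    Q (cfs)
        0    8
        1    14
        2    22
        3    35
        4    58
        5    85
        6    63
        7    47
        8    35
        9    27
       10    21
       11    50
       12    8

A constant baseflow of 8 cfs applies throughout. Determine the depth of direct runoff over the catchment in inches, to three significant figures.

Direct runoff: 0.0, 6.0, 14.0, 27.0, 50.0, 77.0, 55.0, 39.0, 27.0, 19.0, 13.0, 42.0, 0.0 cfs; ΣQ_DR = 369.0 cfs.
V = ΣQ_DR · Δt = 369.0 × 3600 s = 1.328 × 10^6 ft³.
Over A = 0.25 mi², depth = V / A = 2.29 in.

d ≈ 2.29 in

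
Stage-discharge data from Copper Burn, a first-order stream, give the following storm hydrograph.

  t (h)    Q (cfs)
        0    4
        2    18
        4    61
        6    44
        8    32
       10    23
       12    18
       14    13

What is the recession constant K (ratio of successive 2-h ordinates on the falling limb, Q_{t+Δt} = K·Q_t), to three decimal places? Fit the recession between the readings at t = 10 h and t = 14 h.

Using the recession-limb readings at t = 10 h and t = 14 h: Q falls from 23 to 13 cfs over 2 intervals.
K = (Q₂/Q₁)^(1/2) = (13/23)^(1/2) = 0.752.

K ≈ 0.752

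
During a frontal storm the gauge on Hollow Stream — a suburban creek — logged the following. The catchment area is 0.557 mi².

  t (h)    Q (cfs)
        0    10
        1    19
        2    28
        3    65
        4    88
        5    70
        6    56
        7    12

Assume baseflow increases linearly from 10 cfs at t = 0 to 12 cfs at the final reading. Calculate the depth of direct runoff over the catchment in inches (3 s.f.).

d ≈ 0.723 in

Direct runoff: 0.00, 8.71, 17.43, 54.14, 76.86, 58.57, 44.29, 0.00 cfs; ΣQ_DR = 260.0 cfs.
V = ΣQ_DR · Δt = 260.0 × 3600 s = 9.360 × 10^5 ft³.
Over A = 0.557 mi², depth = V / A = 0.723 in.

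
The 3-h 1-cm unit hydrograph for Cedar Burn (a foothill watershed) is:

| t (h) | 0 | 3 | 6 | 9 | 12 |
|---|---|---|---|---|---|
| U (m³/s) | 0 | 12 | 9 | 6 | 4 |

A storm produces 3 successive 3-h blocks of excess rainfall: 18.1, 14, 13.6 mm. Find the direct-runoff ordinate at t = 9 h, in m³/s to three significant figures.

Q ≈ 39.8 m³/s

By discrete convolution, Q_j = Σ (P_i / 10 mm) · U_{j−i}.
At t = 9 h (j=3): Q = (18.1/10)·6 + (14/10)·9 + (13.6/10)·12 = 39.8 m³/s.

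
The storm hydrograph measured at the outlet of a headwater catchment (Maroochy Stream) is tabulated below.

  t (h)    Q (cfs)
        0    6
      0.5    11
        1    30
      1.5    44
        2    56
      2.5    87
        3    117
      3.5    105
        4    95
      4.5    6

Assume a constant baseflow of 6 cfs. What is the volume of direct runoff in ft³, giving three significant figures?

V ≈ 8.95 × 10^5 ft³

Direct-runoff ordinates (Q − Q_b): 0.0, 5.0, 24.0, 38.0, 50.0, 81.0, 111.0, 99.0, 89.0, 0.0 cfs.
ΣQ_DR = 497.0 cfs.
With Δt = 0.5 h = 1800 s, V = ΣQ_DR · Δt = 497.0 × 1800 = 8.95 × 10^5 ft³.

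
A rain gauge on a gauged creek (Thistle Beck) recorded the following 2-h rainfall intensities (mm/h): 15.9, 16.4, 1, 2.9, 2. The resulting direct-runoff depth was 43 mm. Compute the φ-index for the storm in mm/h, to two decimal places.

φ ≈ 5.40 mm/h

Only the 2 blocks with intensity above φ contribute runoff: 15.9, 16.4 mm/h.
Σ(I−φ)·Δt = d  ⇒  (15.9+16.4 − 2φ)·2 = 43
φ = (32.30 − 43/2) / 2 = 5.40 mm/h.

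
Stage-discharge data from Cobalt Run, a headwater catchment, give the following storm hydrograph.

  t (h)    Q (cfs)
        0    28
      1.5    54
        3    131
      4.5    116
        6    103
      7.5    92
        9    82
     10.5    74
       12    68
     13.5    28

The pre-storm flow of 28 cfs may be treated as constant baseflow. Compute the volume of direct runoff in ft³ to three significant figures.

V ≈ 2.68 × 10^6 ft³

Direct-runoff ordinates (Q − Q_b): 0.0, 26.0, 103.0, 88.0, 75.0, 64.0, 54.0, 46.0, 40.0, 0.0 cfs.
ΣQ_DR = 496.0 cfs.
With Δt = 1.5 h = 5400 s, V = ΣQ_DR · Δt = 496.0 × 5400 = 2.68 × 10^6 ft³.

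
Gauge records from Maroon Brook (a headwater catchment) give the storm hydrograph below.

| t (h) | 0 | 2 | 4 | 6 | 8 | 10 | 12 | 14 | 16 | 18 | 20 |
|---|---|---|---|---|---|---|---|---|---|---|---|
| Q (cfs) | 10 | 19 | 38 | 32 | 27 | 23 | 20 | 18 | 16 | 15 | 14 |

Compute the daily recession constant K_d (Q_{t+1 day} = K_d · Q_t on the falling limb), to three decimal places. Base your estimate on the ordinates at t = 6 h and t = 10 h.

K_d ≈ 0.138

Between t = 6 h and t = 10 h the flow falls from 32 to 23 cfs over 2×2 h = 4 h.
Per-interval ratio K = (23/32)^(1/2) = 0.8478; K_d = K^(24/2) = 0.138.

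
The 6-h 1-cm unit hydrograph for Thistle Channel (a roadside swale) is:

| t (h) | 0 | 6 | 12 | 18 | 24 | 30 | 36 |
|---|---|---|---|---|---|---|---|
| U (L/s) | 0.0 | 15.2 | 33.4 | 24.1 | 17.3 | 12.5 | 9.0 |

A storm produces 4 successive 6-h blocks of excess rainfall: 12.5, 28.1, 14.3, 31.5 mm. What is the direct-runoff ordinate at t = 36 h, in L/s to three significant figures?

By discrete convolution, Q_j = Σ (P_i / 10 mm) · U_{j−i}.
At t = 36 h (j=6): Q = (12.5/10)·9.0 + (28.1/10)·12.5 + (14.3/10)·17.3 + (31.5/10)·24.1 = 147 L/s.

Q ≈ 147 L/s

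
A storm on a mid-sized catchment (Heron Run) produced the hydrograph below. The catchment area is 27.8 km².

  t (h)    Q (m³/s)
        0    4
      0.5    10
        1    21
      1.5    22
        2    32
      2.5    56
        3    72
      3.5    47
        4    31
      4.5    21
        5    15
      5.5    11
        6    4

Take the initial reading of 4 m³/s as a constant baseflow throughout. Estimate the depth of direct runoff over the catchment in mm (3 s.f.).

d ≈ 19.0 mm

Direct runoff: 0.0, 6.0, 17.0, 18.0, 28.0, 52.0, 68.0, 43.0, 27.0, 17.0, 11.0, 7.0, 0.0 m³/s; ΣQ_DR = 294.0 m³/s.
V = ΣQ_DR · Δt = 294.0 × 1800 s = 5.292 × 10^5 m³.
Over A = 27.8 km², depth = V / A = 19.0 mm.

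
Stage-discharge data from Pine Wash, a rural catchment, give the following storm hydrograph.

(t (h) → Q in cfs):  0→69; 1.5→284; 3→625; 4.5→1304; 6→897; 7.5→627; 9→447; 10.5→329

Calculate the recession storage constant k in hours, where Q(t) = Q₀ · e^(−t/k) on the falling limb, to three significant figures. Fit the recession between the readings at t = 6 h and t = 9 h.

On the falling limb, Q drops from 897 to 447 cfs between t = 6 h and t = 9 h (Δt = 3 h).
k = −Δt / ln(Q₂/Q₁) = −3 / ln(447/897) = 4.31 h.

k ≈ 4.31 h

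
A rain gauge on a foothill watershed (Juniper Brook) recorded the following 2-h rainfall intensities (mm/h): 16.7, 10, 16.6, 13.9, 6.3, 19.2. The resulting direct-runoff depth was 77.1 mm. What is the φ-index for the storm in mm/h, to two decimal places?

φ ≈ 7.57 mm/h

Only the 5 blocks with intensity above φ contribute runoff: 16.7, 10, 16.6, 13.9, 19.2 mm/h.
Σ(I−φ)·Δt = d  ⇒  (16.7+10+16.6+13.9+19.2 − 5φ)·2 = 77.1
φ = (76.40 − 77.1/2) / 5 = 7.57 mm/h.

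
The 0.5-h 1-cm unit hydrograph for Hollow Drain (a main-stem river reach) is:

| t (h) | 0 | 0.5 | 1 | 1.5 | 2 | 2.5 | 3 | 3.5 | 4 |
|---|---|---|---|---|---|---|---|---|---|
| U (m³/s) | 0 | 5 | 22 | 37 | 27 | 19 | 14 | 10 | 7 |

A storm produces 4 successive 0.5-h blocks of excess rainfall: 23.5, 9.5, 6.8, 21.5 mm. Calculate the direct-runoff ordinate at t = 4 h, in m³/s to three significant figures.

By discrete convolution, Q_j = Σ (P_i / 10 mm) · U_{j−i}.
At t = 4 h (j=8): Q = (23.5/10)·7 + (9.5/10)·10 + (6.8/10)·14 + (21.5/10)·19 = 76.3 m³/s.

Q ≈ 76.3 m³/s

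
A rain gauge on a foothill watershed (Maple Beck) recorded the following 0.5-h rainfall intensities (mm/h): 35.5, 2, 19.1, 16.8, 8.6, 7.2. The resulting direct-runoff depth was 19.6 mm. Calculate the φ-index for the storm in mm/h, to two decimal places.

φ ≈ 10.73 mm/h

Only the 3 blocks with intensity above φ contribute runoff: 35.5, 19.1, 16.8 mm/h.
Σ(I−φ)·Δt = d  ⇒  (35.5+19.1+16.8 − 3φ)·0.5 = 19.6
φ = (71.40 − 19.6/0.5) / 3 = 10.73 mm/h.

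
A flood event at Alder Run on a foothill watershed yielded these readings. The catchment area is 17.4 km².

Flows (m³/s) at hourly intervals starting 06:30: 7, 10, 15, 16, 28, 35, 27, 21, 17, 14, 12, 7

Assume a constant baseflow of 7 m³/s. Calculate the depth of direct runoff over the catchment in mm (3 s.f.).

Direct runoff: 0.0, 3.0, 8.0, 9.0, 21.0, 28.0, 20.0, 14.0, 10.0, 7.0, 5.0, 0.0 m³/s; ΣQ_DR = 125.0 m³/s.
V = ΣQ_DR · Δt = 125.0 × 3600 s = 4.500 × 10^5 m³.
Over A = 17.4 km², depth = V / A = 25.9 mm.

d ≈ 25.9 mm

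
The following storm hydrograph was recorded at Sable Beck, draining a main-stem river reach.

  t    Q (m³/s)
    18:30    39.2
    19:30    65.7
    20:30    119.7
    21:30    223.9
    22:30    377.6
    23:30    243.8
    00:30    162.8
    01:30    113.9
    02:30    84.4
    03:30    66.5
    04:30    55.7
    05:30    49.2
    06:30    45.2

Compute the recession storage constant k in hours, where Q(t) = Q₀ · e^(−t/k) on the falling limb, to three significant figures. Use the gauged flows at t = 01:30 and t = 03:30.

k ≈ 3.72 h

On the falling limb, Q drops from 113.9 to 66.5 m³/s between t = 01:30 and t = 03:30 (Δt = 2 h).
k = −Δt / ln(Q₂/Q₁) = −2 / ln(66.5/113.9) = 3.72 h.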